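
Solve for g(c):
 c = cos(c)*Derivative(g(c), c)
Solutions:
 g(c) = C1 + Integral(c/cos(c), c)


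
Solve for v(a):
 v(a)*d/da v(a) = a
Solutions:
 v(a) = -sqrt(C1 + a^2)
 v(a) = sqrt(C1 + a^2)


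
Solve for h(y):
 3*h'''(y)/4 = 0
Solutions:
 h(y) = C1 + C2*y + C3*y^2


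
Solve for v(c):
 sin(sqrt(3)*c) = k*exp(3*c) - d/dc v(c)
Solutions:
 v(c) = C1 + k*exp(3*c)/3 + sqrt(3)*cos(sqrt(3)*c)/3


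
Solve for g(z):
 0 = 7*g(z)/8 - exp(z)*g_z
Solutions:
 g(z) = C1*exp(-7*exp(-z)/8)


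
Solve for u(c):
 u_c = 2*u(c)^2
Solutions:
 u(c) = -1/(C1 + 2*c)


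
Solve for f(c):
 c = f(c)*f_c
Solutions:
 f(c) = -sqrt(C1 + c^2)
 f(c) = sqrt(C1 + c^2)


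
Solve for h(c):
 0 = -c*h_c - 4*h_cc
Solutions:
 h(c) = C1 + C2*erf(sqrt(2)*c/4)


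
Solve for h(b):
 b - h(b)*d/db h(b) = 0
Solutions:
 h(b) = -sqrt(C1 + b^2)
 h(b) = sqrt(C1 + b^2)


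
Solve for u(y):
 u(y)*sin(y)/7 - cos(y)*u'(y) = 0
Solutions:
 u(y) = C1/cos(y)^(1/7)


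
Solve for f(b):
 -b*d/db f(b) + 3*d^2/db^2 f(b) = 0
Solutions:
 f(b) = C1 + C2*erfi(sqrt(6)*b/6)


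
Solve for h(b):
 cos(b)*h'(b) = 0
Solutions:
 h(b) = C1


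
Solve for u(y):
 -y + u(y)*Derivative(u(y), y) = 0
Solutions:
 u(y) = -sqrt(C1 + y^2)
 u(y) = sqrt(C1 + y^2)


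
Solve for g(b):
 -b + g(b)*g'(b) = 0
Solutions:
 g(b) = -sqrt(C1 + b^2)
 g(b) = sqrt(C1 + b^2)


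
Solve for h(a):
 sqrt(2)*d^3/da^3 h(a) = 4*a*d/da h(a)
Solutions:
 h(a) = C1 + Integral(C2*airyai(sqrt(2)*a) + C3*airybi(sqrt(2)*a), a)


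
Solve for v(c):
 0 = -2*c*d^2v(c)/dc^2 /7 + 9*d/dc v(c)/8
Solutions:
 v(c) = C1 + C2*c^(79/16)


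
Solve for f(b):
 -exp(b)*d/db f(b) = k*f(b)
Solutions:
 f(b) = C1*exp(k*exp(-b))


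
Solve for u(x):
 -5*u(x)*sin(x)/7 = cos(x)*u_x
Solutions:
 u(x) = C1*cos(x)^(5/7)


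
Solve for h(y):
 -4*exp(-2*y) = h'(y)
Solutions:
 h(y) = C1 + 2*exp(-2*y)


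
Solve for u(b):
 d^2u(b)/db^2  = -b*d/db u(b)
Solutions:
 u(b) = C1 + C2*erf(sqrt(2)*b/2)


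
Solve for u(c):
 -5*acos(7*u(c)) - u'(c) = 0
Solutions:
 Integral(1/acos(7*_y), (_y, u(c))) = C1 - 5*c


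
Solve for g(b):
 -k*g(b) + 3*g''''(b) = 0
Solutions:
 g(b) = C1*exp(-3^(3/4)*b*k^(1/4)/3) + C2*exp(3^(3/4)*b*k^(1/4)/3) + C3*exp(-3^(3/4)*I*b*k^(1/4)/3) + C4*exp(3^(3/4)*I*b*k^(1/4)/3)


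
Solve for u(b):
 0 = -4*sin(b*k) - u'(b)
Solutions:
 u(b) = C1 + 4*cos(b*k)/k


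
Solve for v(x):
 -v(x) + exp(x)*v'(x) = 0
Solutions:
 v(x) = C1*exp(-exp(-x))


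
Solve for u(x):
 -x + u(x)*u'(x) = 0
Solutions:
 u(x) = -sqrt(C1 + x^2)
 u(x) = sqrt(C1 + x^2)


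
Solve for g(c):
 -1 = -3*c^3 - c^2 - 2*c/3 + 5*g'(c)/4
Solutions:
 g(c) = C1 + 3*c^4/5 + 4*c^3/15 + 4*c^2/15 - 4*c/5


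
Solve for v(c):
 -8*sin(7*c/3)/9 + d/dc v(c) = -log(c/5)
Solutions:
 v(c) = C1 - c*log(c) + c + c*log(5) - 8*cos(7*c/3)/21


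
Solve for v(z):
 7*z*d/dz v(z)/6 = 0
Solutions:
 v(z) = C1


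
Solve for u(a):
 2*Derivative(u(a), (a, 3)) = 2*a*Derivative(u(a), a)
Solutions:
 u(a) = C1 + Integral(C2*airyai(a) + C3*airybi(a), a)


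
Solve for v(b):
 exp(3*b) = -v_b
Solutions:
 v(b) = C1 - exp(3*b)/3


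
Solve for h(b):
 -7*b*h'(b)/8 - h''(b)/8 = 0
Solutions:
 h(b) = C1 + C2*erf(sqrt(14)*b/2)


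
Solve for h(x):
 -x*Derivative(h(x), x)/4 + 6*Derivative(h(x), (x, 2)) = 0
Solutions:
 h(x) = C1 + C2*erfi(sqrt(3)*x/12)


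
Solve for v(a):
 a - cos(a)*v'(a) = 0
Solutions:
 v(a) = C1 + Integral(a/cos(a), a)


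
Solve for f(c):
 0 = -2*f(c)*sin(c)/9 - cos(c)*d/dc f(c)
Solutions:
 f(c) = C1*cos(c)^(2/9)


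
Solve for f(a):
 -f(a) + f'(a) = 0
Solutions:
 f(a) = C1*exp(a)


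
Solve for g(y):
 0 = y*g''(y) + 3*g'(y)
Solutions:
 g(y) = C1 + C2/y^2


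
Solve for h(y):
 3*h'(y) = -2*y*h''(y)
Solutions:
 h(y) = C1 + C2/sqrt(y)


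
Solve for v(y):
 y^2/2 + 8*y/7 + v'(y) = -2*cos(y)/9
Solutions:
 v(y) = C1 - y^3/6 - 4*y^2/7 - 2*sin(y)/9


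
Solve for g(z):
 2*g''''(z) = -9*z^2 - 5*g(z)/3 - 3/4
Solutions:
 g(z) = -27*z^2/5 + (C1*sin(10^(1/4)*3^(3/4)*z/6) + C2*cos(10^(1/4)*3^(3/4)*z/6))*exp(-10^(1/4)*3^(3/4)*z/6) + (C3*sin(10^(1/4)*3^(3/4)*z/6) + C4*cos(10^(1/4)*3^(3/4)*z/6))*exp(10^(1/4)*3^(3/4)*z/6) - 9/20


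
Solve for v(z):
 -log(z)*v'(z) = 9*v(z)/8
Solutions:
 v(z) = C1*exp(-9*li(z)/8)


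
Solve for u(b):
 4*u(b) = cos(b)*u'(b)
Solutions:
 u(b) = C1*(sin(b)^2 + 2*sin(b) + 1)/(sin(b)^2 - 2*sin(b) + 1)


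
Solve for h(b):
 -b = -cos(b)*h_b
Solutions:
 h(b) = C1 + Integral(b/cos(b), b)


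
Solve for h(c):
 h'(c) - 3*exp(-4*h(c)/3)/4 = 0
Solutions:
 h(c) = 3*log(-I*(C1 + c)^(1/4))
 h(c) = 3*log(I*(C1 + c)^(1/4))
 h(c) = 3*log(-(C1 + c)^(1/4))
 h(c) = 3*log(C1 + c)/4


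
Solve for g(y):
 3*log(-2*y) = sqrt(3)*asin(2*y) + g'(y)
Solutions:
 g(y) = C1 + 3*y*log(-y) - 3*y + 3*y*log(2) - sqrt(3)*(y*asin(2*y) + sqrt(1 - 4*y^2)/2)


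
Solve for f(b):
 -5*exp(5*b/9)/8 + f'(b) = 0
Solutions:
 f(b) = C1 + 9*exp(5*b/9)/8


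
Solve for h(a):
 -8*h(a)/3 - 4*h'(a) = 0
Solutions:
 h(a) = C1*exp(-2*a/3)


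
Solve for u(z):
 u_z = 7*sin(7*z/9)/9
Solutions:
 u(z) = C1 - cos(7*z/9)


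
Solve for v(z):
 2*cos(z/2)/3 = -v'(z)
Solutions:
 v(z) = C1 - 4*sin(z/2)/3


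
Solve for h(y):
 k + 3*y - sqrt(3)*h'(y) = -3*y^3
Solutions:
 h(y) = C1 + sqrt(3)*k*y/3 + sqrt(3)*y^4/4 + sqrt(3)*y^2/2


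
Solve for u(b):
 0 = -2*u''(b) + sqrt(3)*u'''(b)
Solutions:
 u(b) = C1 + C2*b + C3*exp(2*sqrt(3)*b/3)


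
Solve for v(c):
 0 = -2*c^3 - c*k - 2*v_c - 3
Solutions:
 v(c) = C1 - c^4/4 - c^2*k/4 - 3*c/2


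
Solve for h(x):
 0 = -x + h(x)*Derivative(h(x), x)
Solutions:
 h(x) = -sqrt(C1 + x^2)
 h(x) = sqrt(C1 + x^2)


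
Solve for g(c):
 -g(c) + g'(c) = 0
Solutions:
 g(c) = C1*exp(c)


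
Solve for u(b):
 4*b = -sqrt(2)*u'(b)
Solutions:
 u(b) = C1 - sqrt(2)*b^2


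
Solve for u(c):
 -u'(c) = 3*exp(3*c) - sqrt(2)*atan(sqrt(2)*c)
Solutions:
 u(c) = C1 + sqrt(2)*(c*atan(sqrt(2)*c) - sqrt(2)*log(2*c^2 + 1)/4) - exp(3*c)


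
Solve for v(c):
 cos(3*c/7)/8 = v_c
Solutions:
 v(c) = C1 + 7*sin(3*c/7)/24


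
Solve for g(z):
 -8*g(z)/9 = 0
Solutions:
 g(z) = 0


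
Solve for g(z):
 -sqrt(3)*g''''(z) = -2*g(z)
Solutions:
 g(z) = C1*exp(-2^(1/4)*3^(7/8)*z/3) + C2*exp(2^(1/4)*3^(7/8)*z/3) + C3*sin(2^(1/4)*3^(7/8)*z/3) + C4*cos(2^(1/4)*3^(7/8)*z/3)


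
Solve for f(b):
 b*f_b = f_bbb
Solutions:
 f(b) = C1 + Integral(C2*airyai(b) + C3*airybi(b), b)


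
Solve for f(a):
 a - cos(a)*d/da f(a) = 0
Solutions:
 f(a) = C1 + Integral(a/cos(a), a)


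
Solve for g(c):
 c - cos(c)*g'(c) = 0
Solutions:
 g(c) = C1 + Integral(c/cos(c), c)


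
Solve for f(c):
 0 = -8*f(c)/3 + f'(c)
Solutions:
 f(c) = C1*exp(8*c/3)


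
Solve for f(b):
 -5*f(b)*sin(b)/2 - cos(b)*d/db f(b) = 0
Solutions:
 f(b) = C1*cos(b)^(5/2)


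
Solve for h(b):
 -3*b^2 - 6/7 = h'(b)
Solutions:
 h(b) = C1 - b^3 - 6*b/7


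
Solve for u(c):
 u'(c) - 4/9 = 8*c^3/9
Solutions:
 u(c) = C1 + 2*c^4/9 + 4*c/9


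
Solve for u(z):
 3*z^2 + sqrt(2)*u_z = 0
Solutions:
 u(z) = C1 - sqrt(2)*z^3/2


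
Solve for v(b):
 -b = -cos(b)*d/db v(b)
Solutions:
 v(b) = C1 + Integral(b/cos(b), b)


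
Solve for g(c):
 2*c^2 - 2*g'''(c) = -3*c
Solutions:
 g(c) = C1 + C2*c + C3*c^2 + c^5/60 + c^4/16


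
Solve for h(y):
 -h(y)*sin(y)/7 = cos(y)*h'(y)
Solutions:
 h(y) = C1*cos(y)^(1/7)


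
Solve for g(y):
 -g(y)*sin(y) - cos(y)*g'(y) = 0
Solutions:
 g(y) = C1*cos(y)


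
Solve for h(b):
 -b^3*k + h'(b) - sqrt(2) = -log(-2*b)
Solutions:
 h(b) = C1 + b^4*k/4 - b*log(-b) + b*(-log(2) + 1 + sqrt(2))


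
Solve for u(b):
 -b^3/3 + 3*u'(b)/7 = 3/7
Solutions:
 u(b) = C1 + 7*b^4/36 + b


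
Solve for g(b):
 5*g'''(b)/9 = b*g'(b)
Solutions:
 g(b) = C1 + Integral(C2*airyai(15^(2/3)*b/5) + C3*airybi(15^(2/3)*b/5), b)


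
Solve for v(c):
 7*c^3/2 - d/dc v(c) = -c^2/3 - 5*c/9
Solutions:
 v(c) = C1 + 7*c^4/8 + c^3/9 + 5*c^2/18


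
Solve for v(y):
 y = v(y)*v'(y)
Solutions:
 v(y) = -sqrt(C1 + y^2)
 v(y) = sqrt(C1 + y^2)


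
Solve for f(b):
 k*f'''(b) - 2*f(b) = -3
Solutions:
 f(b) = C1*exp(2^(1/3)*b*(1/k)^(1/3)) + C2*exp(2^(1/3)*b*(-1 + sqrt(3)*I)*(1/k)^(1/3)/2) + C3*exp(-2^(1/3)*b*(1 + sqrt(3)*I)*(1/k)^(1/3)/2) + 3/2


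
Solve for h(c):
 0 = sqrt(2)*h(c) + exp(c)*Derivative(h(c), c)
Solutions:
 h(c) = C1*exp(sqrt(2)*exp(-c))


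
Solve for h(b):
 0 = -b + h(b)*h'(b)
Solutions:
 h(b) = -sqrt(C1 + b^2)
 h(b) = sqrt(C1 + b^2)


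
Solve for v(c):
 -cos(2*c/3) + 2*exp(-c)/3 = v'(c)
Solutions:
 v(c) = C1 - 3*sin(2*c/3)/2 - 2*exp(-c)/3


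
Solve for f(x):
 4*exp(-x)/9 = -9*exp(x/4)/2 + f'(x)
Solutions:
 f(x) = C1 + 18*exp(x/4) - 4*exp(-x)/9


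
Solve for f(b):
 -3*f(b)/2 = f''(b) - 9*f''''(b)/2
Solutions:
 f(b) = C1*exp(-b*sqrt(1 + 2*sqrt(7))/3) + C2*exp(b*sqrt(1 + 2*sqrt(7))/3) + C3*sin(b*sqrt(-1 + 2*sqrt(7))/3) + C4*cos(b*sqrt(-1 + 2*sqrt(7))/3)


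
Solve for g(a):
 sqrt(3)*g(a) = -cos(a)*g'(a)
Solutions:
 g(a) = C1*(sin(a) - 1)^(sqrt(3)/2)/(sin(a) + 1)^(sqrt(3)/2)


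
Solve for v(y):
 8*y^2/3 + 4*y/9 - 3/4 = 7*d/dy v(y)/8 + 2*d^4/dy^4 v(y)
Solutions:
 v(y) = C1 + C4*exp(-2^(2/3)*7^(1/3)*y/4) + 64*y^3/63 + 16*y^2/63 - 6*y/7 + (C2*sin(2^(2/3)*sqrt(3)*7^(1/3)*y/8) + C3*cos(2^(2/3)*sqrt(3)*7^(1/3)*y/8))*exp(2^(2/3)*7^(1/3)*y/8)


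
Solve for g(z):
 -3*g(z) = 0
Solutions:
 g(z) = 0


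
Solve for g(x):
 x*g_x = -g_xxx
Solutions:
 g(x) = C1 + Integral(C2*airyai(-x) + C3*airybi(-x), x)


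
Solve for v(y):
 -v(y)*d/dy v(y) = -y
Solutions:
 v(y) = -sqrt(C1 + y^2)
 v(y) = sqrt(C1 + y^2)


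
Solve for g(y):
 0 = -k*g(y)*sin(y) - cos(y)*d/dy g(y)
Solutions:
 g(y) = C1*exp(k*log(cos(y)))


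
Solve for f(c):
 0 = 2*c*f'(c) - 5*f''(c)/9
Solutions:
 f(c) = C1 + C2*erfi(3*sqrt(5)*c/5)


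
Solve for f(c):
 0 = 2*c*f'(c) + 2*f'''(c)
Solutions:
 f(c) = C1 + Integral(C2*airyai(-c) + C3*airybi(-c), c)


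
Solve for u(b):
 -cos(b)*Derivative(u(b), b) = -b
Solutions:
 u(b) = C1 + Integral(b/cos(b), b)


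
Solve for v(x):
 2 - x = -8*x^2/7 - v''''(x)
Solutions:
 v(x) = C1 + C2*x + C3*x^2 + C4*x^3 - x^6/315 + x^5/120 - x^4/12


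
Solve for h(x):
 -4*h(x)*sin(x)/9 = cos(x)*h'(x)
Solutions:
 h(x) = C1*cos(x)^(4/9)


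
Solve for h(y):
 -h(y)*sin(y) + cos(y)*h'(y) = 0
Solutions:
 h(y) = C1/cos(y)


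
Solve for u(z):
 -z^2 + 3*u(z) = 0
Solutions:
 u(z) = z^2/3


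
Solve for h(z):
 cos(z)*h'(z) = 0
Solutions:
 h(z) = C1


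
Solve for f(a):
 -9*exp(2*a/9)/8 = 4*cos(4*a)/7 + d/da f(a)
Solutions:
 f(a) = C1 - 81*exp(2*a/9)/16 - sin(4*a)/7


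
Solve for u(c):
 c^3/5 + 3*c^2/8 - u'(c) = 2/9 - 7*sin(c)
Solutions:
 u(c) = C1 + c^4/20 + c^3/8 - 2*c/9 - 7*cos(c)


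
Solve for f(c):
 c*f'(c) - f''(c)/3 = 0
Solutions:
 f(c) = C1 + C2*erfi(sqrt(6)*c/2)


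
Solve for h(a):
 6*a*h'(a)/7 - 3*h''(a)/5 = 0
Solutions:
 h(a) = C1 + C2*erfi(sqrt(35)*a/7)


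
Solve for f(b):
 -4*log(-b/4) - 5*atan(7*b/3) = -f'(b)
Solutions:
 f(b) = C1 + 4*b*log(-b) + 5*b*atan(7*b/3) - 8*b*log(2) - 4*b - 15*log(49*b^2 + 9)/14


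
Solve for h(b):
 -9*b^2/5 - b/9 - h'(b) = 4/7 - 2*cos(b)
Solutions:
 h(b) = C1 - 3*b^3/5 - b^2/18 - 4*b/7 + 2*sin(b)


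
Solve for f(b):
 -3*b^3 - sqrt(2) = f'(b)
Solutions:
 f(b) = C1 - 3*b^4/4 - sqrt(2)*b


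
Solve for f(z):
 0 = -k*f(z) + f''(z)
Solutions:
 f(z) = C1*exp(-sqrt(k)*z) + C2*exp(sqrt(k)*z)


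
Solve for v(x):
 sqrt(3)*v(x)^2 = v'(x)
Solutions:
 v(x) = -1/(C1 + sqrt(3)*x)


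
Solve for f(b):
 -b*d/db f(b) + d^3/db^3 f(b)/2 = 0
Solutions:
 f(b) = C1 + Integral(C2*airyai(2^(1/3)*b) + C3*airybi(2^(1/3)*b), b)


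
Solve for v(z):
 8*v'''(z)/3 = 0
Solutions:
 v(z) = C1 + C2*z + C3*z^2


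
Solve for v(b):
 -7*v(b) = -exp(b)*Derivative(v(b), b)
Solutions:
 v(b) = C1*exp(-7*exp(-b))


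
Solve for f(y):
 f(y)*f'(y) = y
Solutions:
 f(y) = -sqrt(C1 + y^2)
 f(y) = sqrt(C1 + y^2)


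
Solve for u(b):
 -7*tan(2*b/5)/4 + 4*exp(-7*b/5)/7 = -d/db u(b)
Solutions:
 u(b) = C1 + 35*log(tan(2*b/5)^2 + 1)/16 + 20*exp(-7*b/5)/49


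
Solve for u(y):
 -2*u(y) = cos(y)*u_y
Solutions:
 u(y) = C1*(sin(y) - 1)/(sin(y) + 1)


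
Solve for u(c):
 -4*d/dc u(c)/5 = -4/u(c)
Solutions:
 u(c) = -sqrt(C1 + 10*c)
 u(c) = sqrt(C1 + 10*c)


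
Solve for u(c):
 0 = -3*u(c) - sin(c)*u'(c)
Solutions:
 u(c) = C1*(cos(c) + 1)^(3/2)/(cos(c) - 1)^(3/2)


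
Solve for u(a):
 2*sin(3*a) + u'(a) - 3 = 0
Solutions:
 u(a) = C1 + 3*a + 2*cos(3*a)/3


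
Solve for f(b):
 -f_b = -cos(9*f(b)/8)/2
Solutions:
 -b/2 - 4*log(sin(9*f(b)/8) - 1)/9 + 4*log(sin(9*f(b)/8) + 1)/9 = C1


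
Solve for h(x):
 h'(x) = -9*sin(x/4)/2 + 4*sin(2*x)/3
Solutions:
 h(x) = C1 + 18*cos(x/4) - 2*cos(2*x)/3


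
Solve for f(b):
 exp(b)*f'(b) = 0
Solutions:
 f(b) = C1


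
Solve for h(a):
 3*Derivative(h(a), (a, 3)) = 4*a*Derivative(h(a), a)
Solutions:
 h(a) = C1 + Integral(C2*airyai(6^(2/3)*a/3) + C3*airybi(6^(2/3)*a/3), a)


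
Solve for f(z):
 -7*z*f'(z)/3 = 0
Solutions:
 f(z) = C1


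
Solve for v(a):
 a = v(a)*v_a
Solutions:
 v(a) = -sqrt(C1 + a^2)
 v(a) = sqrt(C1 + a^2)


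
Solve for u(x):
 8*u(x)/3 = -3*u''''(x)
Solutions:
 u(x) = (C1*sin(2^(1/4)*sqrt(3)*x/3) + C2*cos(2^(1/4)*sqrt(3)*x/3))*exp(-2^(1/4)*sqrt(3)*x/3) + (C3*sin(2^(1/4)*sqrt(3)*x/3) + C4*cos(2^(1/4)*sqrt(3)*x/3))*exp(2^(1/4)*sqrt(3)*x/3)


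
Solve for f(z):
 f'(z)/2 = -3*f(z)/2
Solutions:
 f(z) = C1*exp(-3*z)


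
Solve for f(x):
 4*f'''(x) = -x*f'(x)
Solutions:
 f(x) = C1 + Integral(C2*airyai(-2^(1/3)*x/2) + C3*airybi(-2^(1/3)*x/2), x)


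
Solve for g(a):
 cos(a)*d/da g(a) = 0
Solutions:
 g(a) = C1


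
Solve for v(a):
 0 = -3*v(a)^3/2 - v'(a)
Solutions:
 v(a) = -sqrt(-1/(C1 - 3*a))
 v(a) = sqrt(-1/(C1 - 3*a))


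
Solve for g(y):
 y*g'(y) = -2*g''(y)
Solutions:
 g(y) = C1 + C2*erf(y/2)


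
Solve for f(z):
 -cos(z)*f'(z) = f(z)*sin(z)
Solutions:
 f(z) = C1*cos(z)


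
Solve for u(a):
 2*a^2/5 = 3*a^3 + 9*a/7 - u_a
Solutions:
 u(a) = C1 + 3*a^4/4 - 2*a^3/15 + 9*a^2/14


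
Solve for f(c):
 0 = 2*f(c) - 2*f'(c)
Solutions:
 f(c) = C1*exp(c)


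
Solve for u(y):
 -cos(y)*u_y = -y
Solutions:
 u(y) = C1 + Integral(y/cos(y), y)


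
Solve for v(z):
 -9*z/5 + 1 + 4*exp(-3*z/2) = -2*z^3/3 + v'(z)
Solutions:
 v(z) = C1 + z^4/6 - 9*z^2/10 + z - 8*exp(-3*z/2)/3


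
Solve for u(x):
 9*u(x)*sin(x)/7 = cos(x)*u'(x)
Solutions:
 u(x) = C1/cos(x)^(9/7)


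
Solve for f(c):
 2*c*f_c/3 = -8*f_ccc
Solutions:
 f(c) = C1 + Integral(C2*airyai(-18^(1/3)*c/6) + C3*airybi(-18^(1/3)*c/6), c)


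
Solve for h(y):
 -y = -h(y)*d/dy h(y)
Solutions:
 h(y) = -sqrt(C1 + y^2)
 h(y) = sqrt(C1 + y^2)


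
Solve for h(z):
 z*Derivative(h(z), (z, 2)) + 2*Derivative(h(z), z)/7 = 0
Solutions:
 h(z) = C1 + C2*z^(5/7)


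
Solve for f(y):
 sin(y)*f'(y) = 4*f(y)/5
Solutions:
 f(y) = C1*(cos(y) - 1)^(2/5)/(cos(y) + 1)^(2/5)


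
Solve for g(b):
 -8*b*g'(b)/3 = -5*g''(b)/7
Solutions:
 g(b) = C1 + C2*erfi(2*sqrt(105)*b/15)


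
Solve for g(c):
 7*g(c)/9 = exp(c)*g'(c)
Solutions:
 g(c) = C1*exp(-7*exp(-c)/9)


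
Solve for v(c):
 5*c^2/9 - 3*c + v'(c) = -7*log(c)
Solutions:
 v(c) = C1 - 5*c^3/27 + 3*c^2/2 - 7*c*log(c) + 7*c


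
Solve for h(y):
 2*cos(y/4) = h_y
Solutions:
 h(y) = C1 + 8*sin(y/4)


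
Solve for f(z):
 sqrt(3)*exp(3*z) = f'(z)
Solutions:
 f(z) = C1 + sqrt(3)*exp(3*z)/3


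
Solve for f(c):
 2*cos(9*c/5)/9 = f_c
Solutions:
 f(c) = C1 + 10*sin(9*c/5)/81


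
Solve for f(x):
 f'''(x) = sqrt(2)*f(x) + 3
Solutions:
 f(x) = C3*exp(2^(1/6)*x) + (C1*sin(2^(1/6)*sqrt(3)*x/2) + C2*cos(2^(1/6)*sqrt(3)*x/2))*exp(-2^(1/6)*x/2) - 3*sqrt(2)/2


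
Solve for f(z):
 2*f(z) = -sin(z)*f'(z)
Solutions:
 f(z) = C1*(cos(z) + 1)/(cos(z) - 1)


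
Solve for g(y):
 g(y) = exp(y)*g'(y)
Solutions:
 g(y) = C1*exp(-exp(-y))


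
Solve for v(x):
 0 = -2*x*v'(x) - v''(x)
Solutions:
 v(x) = C1 + C2*erf(x)


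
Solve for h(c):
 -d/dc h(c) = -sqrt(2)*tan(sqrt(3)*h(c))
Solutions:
 h(c) = sqrt(3)*(pi - asin(C1*exp(sqrt(6)*c)))/3
 h(c) = sqrt(3)*asin(C1*exp(sqrt(6)*c))/3


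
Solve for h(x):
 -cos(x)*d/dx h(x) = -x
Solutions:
 h(x) = C1 + Integral(x/cos(x), x)


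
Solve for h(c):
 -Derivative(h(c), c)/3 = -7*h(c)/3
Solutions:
 h(c) = C1*exp(7*c)


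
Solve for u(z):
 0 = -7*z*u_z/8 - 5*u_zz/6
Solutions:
 u(z) = C1 + C2*erf(sqrt(210)*z/20)


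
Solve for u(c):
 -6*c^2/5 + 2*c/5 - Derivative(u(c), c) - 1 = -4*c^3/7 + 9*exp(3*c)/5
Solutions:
 u(c) = C1 + c^4/7 - 2*c^3/5 + c^2/5 - c - 3*exp(3*c)/5


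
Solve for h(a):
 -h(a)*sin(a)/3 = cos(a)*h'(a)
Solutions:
 h(a) = C1*cos(a)^(1/3)


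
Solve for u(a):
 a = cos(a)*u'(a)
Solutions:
 u(a) = C1 + Integral(a/cos(a), a)


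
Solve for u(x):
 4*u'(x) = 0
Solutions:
 u(x) = C1


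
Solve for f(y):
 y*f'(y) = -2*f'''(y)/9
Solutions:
 f(y) = C1 + Integral(C2*airyai(-6^(2/3)*y/2) + C3*airybi(-6^(2/3)*y/2), y)


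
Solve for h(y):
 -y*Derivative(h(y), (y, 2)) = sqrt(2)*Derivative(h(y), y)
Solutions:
 h(y) = C1 + C2*y^(1 - sqrt(2))


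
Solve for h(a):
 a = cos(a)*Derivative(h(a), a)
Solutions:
 h(a) = C1 + Integral(a/cos(a), a)


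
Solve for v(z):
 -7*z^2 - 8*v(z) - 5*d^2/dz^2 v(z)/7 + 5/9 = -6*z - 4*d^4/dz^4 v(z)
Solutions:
 v(z) = C1*exp(-sqrt(14)*z*sqrt(5 + sqrt(6297))/28) + C2*exp(sqrt(14)*z*sqrt(5 + sqrt(6297))/28) + C3*sin(sqrt(14)*z*sqrt(-5 + sqrt(6297))/28) + C4*cos(sqrt(14)*z*sqrt(-5 + sqrt(6297))/28) - 7*z^2/8 + 3*z/4 + 65/288


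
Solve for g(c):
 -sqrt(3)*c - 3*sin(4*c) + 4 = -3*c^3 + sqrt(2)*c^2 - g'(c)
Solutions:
 g(c) = C1 - 3*c^4/4 + sqrt(2)*c^3/3 + sqrt(3)*c^2/2 - 4*c - 3*cos(4*c)/4


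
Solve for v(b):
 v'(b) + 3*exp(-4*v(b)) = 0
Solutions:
 v(b) = log(-I*(C1 - 12*b)^(1/4))
 v(b) = log(I*(C1 - 12*b)^(1/4))
 v(b) = log(-(C1 - 12*b)^(1/4))
 v(b) = log(C1 - 12*b)/4


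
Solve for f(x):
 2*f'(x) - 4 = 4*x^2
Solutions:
 f(x) = C1 + 2*x^3/3 + 2*x


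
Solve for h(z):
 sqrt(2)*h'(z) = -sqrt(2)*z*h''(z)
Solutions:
 h(z) = C1 + C2*log(z)


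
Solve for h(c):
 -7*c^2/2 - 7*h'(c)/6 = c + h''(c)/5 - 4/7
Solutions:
 h(c) = C1 + C2*exp(-35*c/6) - c^3 + 3*c^2/35 + 564*c/1225


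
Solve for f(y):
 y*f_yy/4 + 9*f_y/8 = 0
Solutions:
 f(y) = C1 + C2/y^(7/2)


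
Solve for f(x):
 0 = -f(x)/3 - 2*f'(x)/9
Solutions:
 f(x) = C1*exp(-3*x/2)


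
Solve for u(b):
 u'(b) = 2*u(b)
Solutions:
 u(b) = C1*exp(2*b)


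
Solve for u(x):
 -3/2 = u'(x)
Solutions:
 u(x) = C1 - 3*x/2


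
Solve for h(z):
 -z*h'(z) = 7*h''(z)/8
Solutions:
 h(z) = C1 + C2*erf(2*sqrt(7)*z/7)


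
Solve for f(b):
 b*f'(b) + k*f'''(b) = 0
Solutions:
 f(b) = C1 + Integral(C2*airyai(b*(-1/k)^(1/3)) + C3*airybi(b*(-1/k)^(1/3)), b)


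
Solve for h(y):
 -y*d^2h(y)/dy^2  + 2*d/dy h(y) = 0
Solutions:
 h(y) = C1 + C2*y^3


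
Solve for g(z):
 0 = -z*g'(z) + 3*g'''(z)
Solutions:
 g(z) = C1 + Integral(C2*airyai(3^(2/3)*z/3) + C3*airybi(3^(2/3)*z/3), z)


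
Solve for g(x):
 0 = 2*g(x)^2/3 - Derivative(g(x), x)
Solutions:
 g(x) = -3/(C1 + 2*x)


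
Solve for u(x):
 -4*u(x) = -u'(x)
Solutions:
 u(x) = C1*exp(4*x)


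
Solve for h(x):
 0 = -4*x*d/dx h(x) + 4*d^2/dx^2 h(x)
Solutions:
 h(x) = C1 + C2*erfi(sqrt(2)*x/2)


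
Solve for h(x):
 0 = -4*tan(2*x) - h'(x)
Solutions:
 h(x) = C1 + 2*log(cos(2*x))


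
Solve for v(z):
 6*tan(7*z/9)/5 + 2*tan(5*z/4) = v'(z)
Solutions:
 v(z) = C1 - 54*log(cos(7*z/9))/35 - 8*log(cos(5*z/4))/5


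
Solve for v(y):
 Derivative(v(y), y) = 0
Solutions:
 v(y) = C1


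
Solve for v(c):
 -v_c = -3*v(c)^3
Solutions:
 v(c) = -sqrt(2)*sqrt(-1/(C1 + 3*c))/2
 v(c) = sqrt(2)*sqrt(-1/(C1 + 3*c))/2


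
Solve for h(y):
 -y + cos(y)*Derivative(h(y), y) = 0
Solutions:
 h(y) = C1 + Integral(y/cos(y), y)


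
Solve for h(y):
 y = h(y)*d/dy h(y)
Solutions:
 h(y) = -sqrt(C1 + y^2)
 h(y) = sqrt(C1 + y^2)


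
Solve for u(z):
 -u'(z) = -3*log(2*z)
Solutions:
 u(z) = C1 + 3*z*log(z) - 3*z + z*log(8)


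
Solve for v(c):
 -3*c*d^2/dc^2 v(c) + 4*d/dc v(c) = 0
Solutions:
 v(c) = C1 + C2*c^(7/3)


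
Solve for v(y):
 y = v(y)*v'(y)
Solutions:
 v(y) = -sqrt(C1 + y^2)
 v(y) = sqrt(C1 + y^2)


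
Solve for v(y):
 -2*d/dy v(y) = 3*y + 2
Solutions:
 v(y) = C1 - 3*y^2/4 - y


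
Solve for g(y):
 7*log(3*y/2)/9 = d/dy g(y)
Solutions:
 g(y) = C1 + 7*y*log(y)/9 - 7*y/9 - 7*y*log(2)/9 + 7*y*log(3)/9


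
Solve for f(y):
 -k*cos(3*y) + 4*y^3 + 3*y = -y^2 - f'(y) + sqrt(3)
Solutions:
 f(y) = C1 + k*sin(3*y)/3 - y^4 - y^3/3 - 3*y^2/2 + sqrt(3)*y


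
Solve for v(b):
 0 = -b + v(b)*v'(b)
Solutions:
 v(b) = -sqrt(C1 + b^2)
 v(b) = sqrt(C1 + b^2)


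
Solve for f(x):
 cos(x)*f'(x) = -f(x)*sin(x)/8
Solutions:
 f(x) = C1*cos(x)^(1/8)


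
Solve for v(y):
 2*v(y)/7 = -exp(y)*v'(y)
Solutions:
 v(y) = C1*exp(2*exp(-y)/7)


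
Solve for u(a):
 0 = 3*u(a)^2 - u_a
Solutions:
 u(a) = -1/(C1 + 3*a)


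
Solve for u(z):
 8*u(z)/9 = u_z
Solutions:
 u(z) = C1*exp(8*z/9)


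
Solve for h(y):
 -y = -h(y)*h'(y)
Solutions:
 h(y) = -sqrt(C1 + y^2)
 h(y) = sqrt(C1 + y^2)


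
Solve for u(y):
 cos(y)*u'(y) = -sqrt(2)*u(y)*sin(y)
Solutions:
 u(y) = C1*cos(y)^(sqrt(2))


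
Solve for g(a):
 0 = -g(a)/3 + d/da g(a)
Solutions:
 g(a) = C1*exp(a/3)


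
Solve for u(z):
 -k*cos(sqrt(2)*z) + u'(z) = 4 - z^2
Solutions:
 u(z) = C1 + sqrt(2)*k*sin(sqrt(2)*z)/2 - z^3/3 + 4*z


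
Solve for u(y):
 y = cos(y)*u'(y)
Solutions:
 u(y) = C1 + Integral(y/cos(y), y)


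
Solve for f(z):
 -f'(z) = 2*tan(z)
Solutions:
 f(z) = C1 + 2*log(cos(z))


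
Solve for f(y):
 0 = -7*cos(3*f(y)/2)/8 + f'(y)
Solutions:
 -7*y/8 - log(sin(3*f(y)/2) - 1)/3 + log(sin(3*f(y)/2) + 1)/3 = C1


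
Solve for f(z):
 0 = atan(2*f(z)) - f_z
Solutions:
 Integral(1/atan(2*_y), (_y, f(z))) = C1 + z


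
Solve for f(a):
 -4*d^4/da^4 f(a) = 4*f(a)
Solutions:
 f(a) = (C1*sin(sqrt(2)*a/2) + C2*cos(sqrt(2)*a/2))*exp(-sqrt(2)*a/2) + (C3*sin(sqrt(2)*a/2) + C4*cos(sqrt(2)*a/2))*exp(sqrt(2)*a/2)


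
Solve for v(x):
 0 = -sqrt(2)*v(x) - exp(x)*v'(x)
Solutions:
 v(x) = C1*exp(sqrt(2)*exp(-x))


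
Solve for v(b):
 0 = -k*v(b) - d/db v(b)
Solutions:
 v(b) = C1*exp(-b*k)


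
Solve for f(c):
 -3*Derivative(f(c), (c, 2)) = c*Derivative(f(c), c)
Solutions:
 f(c) = C1 + C2*erf(sqrt(6)*c/6)


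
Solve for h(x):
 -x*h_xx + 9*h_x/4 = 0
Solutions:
 h(x) = C1 + C2*x^(13/4)


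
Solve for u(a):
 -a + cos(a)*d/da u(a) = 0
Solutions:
 u(a) = C1 + Integral(a/cos(a), a)


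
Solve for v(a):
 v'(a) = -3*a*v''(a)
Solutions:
 v(a) = C1 + C2*a^(2/3)


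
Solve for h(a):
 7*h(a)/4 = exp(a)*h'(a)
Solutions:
 h(a) = C1*exp(-7*exp(-a)/4)


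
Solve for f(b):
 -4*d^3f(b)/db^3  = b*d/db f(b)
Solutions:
 f(b) = C1 + Integral(C2*airyai(-2^(1/3)*b/2) + C3*airybi(-2^(1/3)*b/2), b)


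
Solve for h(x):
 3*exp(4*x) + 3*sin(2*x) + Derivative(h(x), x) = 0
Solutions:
 h(x) = C1 - 3*exp(4*x)/4 + 3*cos(2*x)/2


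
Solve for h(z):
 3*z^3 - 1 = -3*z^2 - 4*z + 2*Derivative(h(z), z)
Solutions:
 h(z) = C1 + 3*z^4/8 + z^3/2 + z^2 - z/2


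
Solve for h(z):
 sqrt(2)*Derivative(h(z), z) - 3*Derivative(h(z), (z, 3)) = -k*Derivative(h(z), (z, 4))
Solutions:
 h(z) = C1 + C2*exp(z*(-(sqrt(((sqrt(2) - 2/k^2)^2 - 4/k^4)/k^2)/2 + sqrt(2)/(2*k) - 1/k^3)^(1/3) + 1/k - 1/(k^2*(sqrt(((sqrt(2) - 2/k^2)^2 - 4/k^4)/k^2)/2 + sqrt(2)/(2*k) - 1/k^3)^(1/3)))) + C3*exp(z*((sqrt(((sqrt(2) - 2/k^2)^2 - 4/k^4)/k^2)/2 + sqrt(2)/(2*k) - 1/k^3)^(1/3)/2 - sqrt(3)*I*(sqrt(((sqrt(2) - 2/k^2)^2 - 4/k^4)/k^2)/2 + sqrt(2)/(2*k) - 1/k^3)^(1/3)/2 + 1/k - 2/(k^2*(-1 + sqrt(3)*I)*(sqrt(((sqrt(2) - 2/k^2)^2 - 4/k^4)/k^2)/2 + sqrt(2)/(2*k) - 1/k^3)^(1/3)))) + C4*exp(z*((sqrt(((sqrt(2) - 2/k^2)^2 - 4/k^4)/k^2)/2 + sqrt(2)/(2*k) - 1/k^3)^(1/3)/2 + sqrt(3)*I*(sqrt(((sqrt(2) - 2/k^2)^2 - 4/k^4)/k^2)/2 + sqrt(2)/(2*k) - 1/k^3)^(1/3)/2 + 1/k + 2/(k^2*(1 + sqrt(3)*I)*(sqrt(((sqrt(2) - 2/k^2)^2 - 4/k^4)/k^2)/2 + sqrt(2)/(2*k) - 1/k^3)^(1/3))))


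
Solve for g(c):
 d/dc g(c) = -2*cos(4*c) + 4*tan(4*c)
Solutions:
 g(c) = C1 - log(cos(4*c)) - sin(4*c)/2


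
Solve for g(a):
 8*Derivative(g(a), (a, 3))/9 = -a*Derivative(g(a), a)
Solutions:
 g(a) = C1 + Integral(C2*airyai(-3^(2/3)*a/2) + C3*airybi(-3^(2/3)*a/2), a)


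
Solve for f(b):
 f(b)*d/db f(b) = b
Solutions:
 f(b) = -sqrt(C1 + b^2)
 f(b) = sqrt(C1 + b^2)


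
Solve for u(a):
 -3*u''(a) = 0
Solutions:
 u(a) = C1 + C2*a


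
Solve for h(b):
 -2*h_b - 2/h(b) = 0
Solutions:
 h(b) = -sqrt(C1 - 2*b)
 h(b) = sqrt(C1 - 2*b)


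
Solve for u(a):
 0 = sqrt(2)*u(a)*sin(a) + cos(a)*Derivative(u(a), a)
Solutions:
 u(a) = C1*cos(a)^(sqrt(2))


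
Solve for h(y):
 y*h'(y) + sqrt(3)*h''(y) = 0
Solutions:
 h(y) = C1 + C2*erf(sqrt(2)*3^(3/4)*y/6)


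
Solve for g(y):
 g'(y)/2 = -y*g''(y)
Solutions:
 g(y) = C1 + C2*sqrt(y)


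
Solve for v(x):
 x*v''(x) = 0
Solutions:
 v(x) = C1 + C2*x


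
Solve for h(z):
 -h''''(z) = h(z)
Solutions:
 h(z) = (C1*sin(sqrt(2)*z/2) + C2*cos(sqrt(2)*z/2))*exp(-sqrt(2)*z/2) + (C3*sin(sqrt(2)*z/2) + C4*cos(sqrt(2)*z/2))*exp(sqrt(2)*z/2)


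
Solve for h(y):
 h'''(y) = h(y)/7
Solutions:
 h(y) = C3*exp(7^(2/3)*y/7) + (C1*sin(sqrt(3)*7^(2/3)*y/14) + C2*cos(sqrt(3)*7^(2/3)*y/14))*exp(-7^(2/3)*y/14)


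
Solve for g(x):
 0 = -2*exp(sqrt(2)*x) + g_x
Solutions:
 g(x) = C1 + sqrt(2)*exp(sqrt(2)*x)


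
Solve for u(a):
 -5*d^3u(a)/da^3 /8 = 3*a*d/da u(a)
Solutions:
 u(a) = C1 + Integral(C2*airyai(-2*3^(1/3)*5^(2/3)*a/5) + C3*airybi(-2*3^(1/3)*5^(2/3)*a/5), a)


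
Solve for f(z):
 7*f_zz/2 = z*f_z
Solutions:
 f(z) = C1 + C2*erfi(sqrt(7)*z/7)


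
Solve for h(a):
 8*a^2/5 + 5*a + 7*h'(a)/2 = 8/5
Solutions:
 h(a) = C1 - 16*a^3/105 - 5*a^2/7 + 16*a/35


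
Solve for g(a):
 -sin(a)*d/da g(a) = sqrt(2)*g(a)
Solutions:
 g(a) = C1*(cos(a) + 1)^(sqrt(2)/2)/(cos(a) - 1)^(sqrt(2)/2)


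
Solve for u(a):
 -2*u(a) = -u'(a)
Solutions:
 u(a) = C1*exp(2*a)


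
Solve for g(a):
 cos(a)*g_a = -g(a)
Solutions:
 g(a) = C1*sqrt(sin(a) - 1)/sqrt(sin(a) + 1)


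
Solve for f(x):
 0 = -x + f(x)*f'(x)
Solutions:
 f(x) = -sqrt(C1 + x^2)
 f(x) = sqrt(C1 + x^2)


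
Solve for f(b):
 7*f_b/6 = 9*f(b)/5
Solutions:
 f(b) = C1*exp(54*b/35)


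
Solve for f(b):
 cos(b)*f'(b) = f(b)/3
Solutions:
 f(b) = C1*(sin(b) + 1)^(1/6)/(sin(b) - 1)^(1/6)


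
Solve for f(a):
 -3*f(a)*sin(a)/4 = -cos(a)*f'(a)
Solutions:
 f(a) = C1/cos(a)^(3/4)


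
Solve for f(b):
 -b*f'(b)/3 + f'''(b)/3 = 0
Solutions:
 f(b) = C1 + Integral(C2*airyai(b) + C3*airybi(b), b)


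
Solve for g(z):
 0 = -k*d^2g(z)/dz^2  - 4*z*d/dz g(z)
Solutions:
 g(z) = C1 + C2*sqrt(k)*erf(sqrt(2)*z*sqrt(1/k))


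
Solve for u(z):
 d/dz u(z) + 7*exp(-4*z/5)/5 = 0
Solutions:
 u(z) = C1 + 7*exp(-4*z/5)/4


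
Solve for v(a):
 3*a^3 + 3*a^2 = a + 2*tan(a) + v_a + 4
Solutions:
 v(a) = C1 + 3*a^4/4 + a^3 - a^2/2 - 4*a + 2*log(cos(a))


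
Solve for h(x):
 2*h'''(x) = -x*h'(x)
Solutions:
 h(x) = C1 + Integral(C2*airyai(-2^(2/3)*x/2) + C3*airybi(-2^(2/3)*x/2), x)


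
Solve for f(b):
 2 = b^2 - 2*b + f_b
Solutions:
 f(b) = C1 - b^3/3 + b^2 + 2*b


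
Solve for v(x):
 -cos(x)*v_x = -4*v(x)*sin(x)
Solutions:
 v(x) = C1/cos(x)^4


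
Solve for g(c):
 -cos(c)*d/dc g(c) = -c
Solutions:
 g(c) = C1 + Integral(c/cos(c), c)


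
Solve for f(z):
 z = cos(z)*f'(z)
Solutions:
 f(z) = C1 + Integral(z/cos(z), z)


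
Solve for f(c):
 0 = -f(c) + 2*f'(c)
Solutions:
 f(c) = C1*exp(c/2)


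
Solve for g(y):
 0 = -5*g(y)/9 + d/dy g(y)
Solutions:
 g(y) = C1*exp(5*y/9)


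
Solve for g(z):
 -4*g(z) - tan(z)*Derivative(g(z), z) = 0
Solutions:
 g(z) = C1/sin(z)^4


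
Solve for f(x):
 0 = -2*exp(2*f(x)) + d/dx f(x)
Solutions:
 f(x) = log(-sqrt(-1/(C1 + 2*x))) - log(2)/2
 f(x) = log(-1/(C1 + 2*x))/2 - log(2)/2


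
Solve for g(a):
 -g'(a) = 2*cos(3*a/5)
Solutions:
 g(a) = C1 - 10*sin(3*a/5)/3


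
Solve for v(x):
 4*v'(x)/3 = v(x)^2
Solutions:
 v(x) = -4/(C1 + 3*x)


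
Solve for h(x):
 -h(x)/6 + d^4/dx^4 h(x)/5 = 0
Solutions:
 h(x) = C1*exp(-5^(1/4)*6^(3/4)*x/6) + C2*exp(5^(1/4)*6^(3/4)*x/6) + C3*sin(5^(1/4)*6^(3/4)*x/6) + C4*cos(5^(1/4)*6^(3/4)*x/6)


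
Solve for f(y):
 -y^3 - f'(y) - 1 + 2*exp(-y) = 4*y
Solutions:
 f(y) = C1 - y^4/4 - 2*y^2 - y - 2*exp(-y)


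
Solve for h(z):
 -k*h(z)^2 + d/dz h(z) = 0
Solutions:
 h(z) = -1/(C1 + k*z)


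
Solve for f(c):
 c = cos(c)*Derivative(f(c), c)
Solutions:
 f(c) = C1 + Integral(c/cos(c), c)


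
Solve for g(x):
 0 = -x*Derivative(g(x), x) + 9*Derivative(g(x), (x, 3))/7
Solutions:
 g(x) = C1 + Integral(C2*airyai(21^(1/3)*x/3) + C3*airybi(21^(1/3)*x/3), x)


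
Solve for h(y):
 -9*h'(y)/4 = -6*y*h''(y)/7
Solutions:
 h(y) = C1 + C2*y^(29/8)


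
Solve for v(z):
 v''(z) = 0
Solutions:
 v(z) = C1 + C2*z


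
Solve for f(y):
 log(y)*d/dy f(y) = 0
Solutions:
 f(y) = C1


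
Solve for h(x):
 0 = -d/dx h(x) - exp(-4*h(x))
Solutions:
 h(x) = log(-I*(C1 - 4*x)^(1/4))
 h(x) = log(I*(C1 - 4*x)^(1/4))
 h(x) = log(-(C1 - 4*x)^(1/4))
 h(x) = log(C1 - 4*x)/4


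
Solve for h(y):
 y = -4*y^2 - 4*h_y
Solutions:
 h(y) = C1 - y^3/3 - y^2/8


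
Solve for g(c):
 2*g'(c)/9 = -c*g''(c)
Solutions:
 g(c) = C1 + C2*c^(7/9)


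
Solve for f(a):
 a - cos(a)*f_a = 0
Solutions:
 f(a) = C1 + Integral(a/cos(a), a)


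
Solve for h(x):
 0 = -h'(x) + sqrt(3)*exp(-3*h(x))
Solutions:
 h(x) = log(C1 + 3*sqrt(3)*x)/3
 h(x) = log((-3^(1/3) - 3^(5/6)*I)*(C1 + sqrt(3)*x)^(1/3)/2)
 h(x) = log((-3^(1/3) + 3^(5/6)*I)*(C1 + sqrt(3)*x)^(1/3)/2)


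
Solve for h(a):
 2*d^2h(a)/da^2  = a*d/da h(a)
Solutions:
 h(a) = C1 + C2*erfi(a/2)


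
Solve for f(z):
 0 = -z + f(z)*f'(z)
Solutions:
 f(z) = -sqrt(C1 + z^2)
 f(z) = sqrt(C1 + z^2)


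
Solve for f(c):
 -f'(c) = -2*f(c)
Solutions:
 f(c) = C1*exp(2*c)


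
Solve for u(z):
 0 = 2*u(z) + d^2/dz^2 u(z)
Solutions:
 u(z) = C1*sin(sqrt(2)*z) + C2*cos(sqrt(2)*z)


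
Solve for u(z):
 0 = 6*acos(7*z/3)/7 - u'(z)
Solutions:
 u(z) = C1 + 6*z*acos(7*z/3)/7 - 6*sqrt(9 - 49*z^2)/49


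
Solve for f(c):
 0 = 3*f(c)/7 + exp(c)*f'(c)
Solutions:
 f(c) = C1*exp(3*exp(-c)/7)


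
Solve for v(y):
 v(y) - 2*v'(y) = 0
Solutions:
 v(y) = C1*exp(y/2)


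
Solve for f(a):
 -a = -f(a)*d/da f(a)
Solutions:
 f(a) = -sqrt(C1 + a^2)
 f(a) = sqrt(C1 + a^2)


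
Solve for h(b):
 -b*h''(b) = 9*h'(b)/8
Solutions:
 h(b) = C1 + C2/b^(1/8)


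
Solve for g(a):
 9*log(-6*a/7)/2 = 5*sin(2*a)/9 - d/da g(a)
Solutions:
 g(a) = C1 - 9*a*log(-a)/2 - 5*a*log(6) + a*log(42)/2 + 9*a/2 + 4*a*log(7) - 5*cos(2*a)/18


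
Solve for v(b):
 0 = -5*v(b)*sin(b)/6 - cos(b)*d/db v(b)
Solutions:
 v(b) = C1*cos(b)^(5/6)


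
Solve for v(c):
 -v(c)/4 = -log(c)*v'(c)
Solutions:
 v(c) = C1*exp(li(c)/4)


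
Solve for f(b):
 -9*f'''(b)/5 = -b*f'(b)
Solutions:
 f(b) = C1 + Integral(C2*airyai(15^(1/3)*b/3) + C3*airybi(15^(1/3)*b/3), b)


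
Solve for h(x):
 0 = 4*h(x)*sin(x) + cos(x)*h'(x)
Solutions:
 h(x) = C1*cos(x)^4


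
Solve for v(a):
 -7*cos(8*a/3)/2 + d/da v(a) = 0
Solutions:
 v(a) = C1 + 21*sin(8*a/3)/16


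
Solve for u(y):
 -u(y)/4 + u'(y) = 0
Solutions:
 u(y) = C1*exp(y/4)


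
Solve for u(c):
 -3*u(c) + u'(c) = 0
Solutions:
 u(c) = C1*exp(3*c)


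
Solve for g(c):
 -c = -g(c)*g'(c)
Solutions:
 g(c) = -sqrt(C1 + c^2)
 g(c) = sqrt(C1 + c^2)


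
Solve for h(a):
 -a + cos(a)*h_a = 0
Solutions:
 h(a) = C1 + Integral(a/cos(a), a)


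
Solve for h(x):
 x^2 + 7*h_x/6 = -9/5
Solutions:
 h(x) = C1 - 2*x^3/7 - 54*x/35


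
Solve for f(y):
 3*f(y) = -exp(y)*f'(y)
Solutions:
 f(y) = C1*exp(3*exp(-y))


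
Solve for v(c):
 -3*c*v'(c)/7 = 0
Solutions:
 v(c) = C1


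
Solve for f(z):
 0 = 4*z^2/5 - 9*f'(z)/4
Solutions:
 f(z) = C1 + 16*z^3/135


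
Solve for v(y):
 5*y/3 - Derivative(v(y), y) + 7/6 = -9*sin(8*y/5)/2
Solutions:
 v(y) = C1 + 5*y^2/6 + 7*y/6 - 45*cos(8*y/5)/16


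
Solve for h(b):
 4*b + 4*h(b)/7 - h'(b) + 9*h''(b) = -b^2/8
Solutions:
 h(b) = -7*b^2/32 - 497*b/64 + (C1*sin(sqrt(959)*b/126) + C2*cos(sqrt(959)*b/126))*exp(b/18) - 1715/256


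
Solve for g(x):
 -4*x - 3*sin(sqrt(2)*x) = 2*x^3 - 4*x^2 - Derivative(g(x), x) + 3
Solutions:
 g(x) = C1 + x^4/2 - 4*x^3/3 + 2*x^2 + 3*x - 3*sqrt(2)*cos(sqrt(2)*x)/2


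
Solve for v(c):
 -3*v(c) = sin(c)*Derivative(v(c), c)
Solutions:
 v(c) = C1*(cos(c) + 1)^(3/2)/(cos(c) - 1)^(3/2)


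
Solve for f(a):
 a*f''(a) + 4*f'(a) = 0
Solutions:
 f(a) = C1 + C2/a^3


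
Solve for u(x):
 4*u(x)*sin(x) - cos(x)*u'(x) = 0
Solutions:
 u(x) = C1/cos(x)^4


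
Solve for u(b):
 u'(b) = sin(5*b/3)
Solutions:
 u(b) = C1 - 3*cos(5*b/3)/5


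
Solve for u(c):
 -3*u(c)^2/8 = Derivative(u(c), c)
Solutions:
 u(c) = 8/(C1 + 3*c)


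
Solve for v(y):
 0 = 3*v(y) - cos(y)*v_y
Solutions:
 v(y) = C1*(sin(y) + 1)^(3/2)/(sin(y) - 1)^(3/2)


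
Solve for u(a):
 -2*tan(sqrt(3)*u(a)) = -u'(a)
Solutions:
 u(a) = sqrt(3)*(pi - asin(C1*exp(2*sqrt(3)*a)))/3
 u(a) = sqrt(3)*asin(C1*exp(2*sqrt(3)*a))/3


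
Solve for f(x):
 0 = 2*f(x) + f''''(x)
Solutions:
 f(x) = (C1*sin(2^(3/4)*x/2) + C2*cos(2^(3/4)*x/2))*exp(-2^(3/4)*x/2) + (C3*sin(2^(3/4)*x/2) + C4*cos(2^(3/4)*x/2))*exp(2^(3/4)*x/2)


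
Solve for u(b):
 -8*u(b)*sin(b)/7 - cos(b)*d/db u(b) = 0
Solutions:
 u(b) = C1*cos(b)^(8/7)


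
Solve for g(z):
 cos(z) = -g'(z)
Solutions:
 g(z) = C1 - sin(z)


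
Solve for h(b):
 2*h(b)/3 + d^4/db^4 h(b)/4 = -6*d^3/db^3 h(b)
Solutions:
 h(b) = C1*exp(b*(-6 + sqrt(2^(2/3)/(9*(sqrt(26242)/27 + 6)^(1/3)) + 2^(1/3)*(sqrt(26242)/27 + 6)^(1/3) + 36)))*sin(b*sqrt(-288 + 16/(9*(16*sqrt(26242)/27 + 96)^(1/3)) + 2*(16*sqrt(26242)/27 + 96)^(1/3) + 3456/sqrt(16/(9*(16*sqrt(26242)/27 + 96)^(1/3)) + 2*(16*sqrt(26242)/27 + 96)^(1/3) + 144))/2) + C2*exp(b*(-6 + sqrt(2^(2/3)/(9*(sqrt(26242)/27 + 6)^(1/3)) + 2^(1/3)*(sqrt(26242)/27 + 6)^(1/3) + 36)))*cos(b*sqrt(-288 + 16/(9*(16*sqrt(26242)/27 + 96)^(1/3)) + 2*(16*sqrt(26242)/27 + 96)^(1/3) + 3456/sqrt(16/(9*(16*sqrt(26242)/27 + 96)^(1/3)) + 2*(16*sqrt(26242)/27 + 96)^(1/3) + 144))/2) + C3*exp(-b*(6 + sqrt(2^(2/3)/(9*(sqrt(26242)/27 + 6)^(1/3)) + 2^(1/3)*(sqrt(26242)/27 + 6)^(1/3) + 36) + sqrt(-2^(1/3)*(sqrt(26242)/27 + 6)^(1/3) - 2^(2/3)/(9*(sqrt(26242)/27 + 6)^(1/3)) + 432/sqrt(2^(2/3)/(9*(sqrt(26242)/27 + 6)^(1/3)) + 2^(1/3)*(sqrt(26242)/27 + 6)^(1/3) + 36) + 72))) + C4*exp(b*(-sqrt(2^(2/3)/(9*(sqrt(26242)/27 + 6)^(1/3)) + 2^(1/3)*(sqrt(26242)/27 + 6)^(1/3) + 36) - 6 + sqrt(-2^(1/3)*(sqrt(26242)/27 + 6)^(1/3) - 2^(2/3)/(9*(sqrt(26242)/27 + 6)^(1/3)) + 432/sqrt(2^(2/3)/(9*(sqrt(26242)/27 + 6)^(1/3)) + 2^(1/3)*(sqrt(26242)/27 + 6)^(1/3) + 36) + 72)))


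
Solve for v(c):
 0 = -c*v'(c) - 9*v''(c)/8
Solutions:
 v(c) = C1 + C2*erf(2*c/3)


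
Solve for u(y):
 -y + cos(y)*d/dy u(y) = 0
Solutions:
 u(y) = C1 + Integral(y/cos(y), y)


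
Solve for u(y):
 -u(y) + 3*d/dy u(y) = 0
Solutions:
 u(y) = C1*exp(y/3)


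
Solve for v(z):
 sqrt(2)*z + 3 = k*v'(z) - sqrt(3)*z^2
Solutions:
 v(z) = C1 + sqrt(3)*z^3/(3*k) + sqrt(2)*z^2/(2*k) + 3*z/k


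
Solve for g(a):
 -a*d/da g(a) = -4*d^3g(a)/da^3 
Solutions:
 g(a) = C1 + Integral(C2*airyai(2^(1/3)*a/2) + C3*airybi(2^(1/3)*a/2), a)


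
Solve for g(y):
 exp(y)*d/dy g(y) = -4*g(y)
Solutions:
 g(y) = C1*exp(4*exp(-y))


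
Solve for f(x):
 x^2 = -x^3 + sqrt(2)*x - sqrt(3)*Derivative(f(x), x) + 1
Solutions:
 f(x) = C1 - sqrt(3)*x^4/12 - sqrt(3)*x^3/9 + sqrt(6)*x^2/6 + sqrt(3)*x/3


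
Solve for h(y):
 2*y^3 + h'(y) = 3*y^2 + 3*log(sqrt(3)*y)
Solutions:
 h(y) = C1 - y^4/2 + y^3 + 3*y*log(y) - 3*y + 3*y*log(3)/2


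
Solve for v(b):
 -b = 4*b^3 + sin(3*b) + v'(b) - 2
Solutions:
 v(b) = C1 - b^4 - b^2/2 + 2*b + cos(3*b)/3


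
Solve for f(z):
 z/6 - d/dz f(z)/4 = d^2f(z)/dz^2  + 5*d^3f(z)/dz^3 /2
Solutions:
 f(z) = C1 + z^2/3 - 8*z/3 + (C2*sin(sqrt(6)*z/10) + C3*cos(sqrt(6)*z/10))*exp(-z/5)


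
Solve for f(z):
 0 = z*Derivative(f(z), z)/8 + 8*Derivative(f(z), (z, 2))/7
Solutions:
 f(z) = C1 + C2*erf(sqrt(14)*z/16)


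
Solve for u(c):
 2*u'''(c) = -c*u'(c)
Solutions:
 u(c) = C1 + Integral(C2*airyai(-2^(2/3)*c/2) + C3*airybi(-2^(2/3)*c/2), c)


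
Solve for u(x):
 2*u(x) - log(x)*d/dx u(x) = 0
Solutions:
 u(x) = C1*exp(2*li(x))


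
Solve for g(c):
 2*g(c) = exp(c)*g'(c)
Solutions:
 g(c) = C1*exp(-2*exp(-c))


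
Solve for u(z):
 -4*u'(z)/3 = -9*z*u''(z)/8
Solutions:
 u(z) = C1 + C2*z^(59/27)


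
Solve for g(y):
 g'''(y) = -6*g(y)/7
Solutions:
 g(y) = C3*exp(-6^(1/3)*7^(2/3)*y/7) + (C1*sin(2^(1/3)*3^(5/6)*7^(2/3)*y/14) + C2*cos(2^(1/3)*3^(5/6)*7^(2/3)*y/14))*exp(6^(1/3)*7^(2/3)*y/14)


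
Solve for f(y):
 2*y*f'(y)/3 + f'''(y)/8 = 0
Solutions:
 f(y) = C1 + Integral(C2*airyai(-2*2^(1/3)*3^(2/3)*y/3) + C3*airybi(-2*2^(1/3)*3^(2/3)*y/3), y)


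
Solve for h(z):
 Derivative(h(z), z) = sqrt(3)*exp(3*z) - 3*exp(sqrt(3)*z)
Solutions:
 h(z) = C1 + sqrt(3)*exp(3*z)/3 - sqrt(3)*exp(sqrt(3)*z)


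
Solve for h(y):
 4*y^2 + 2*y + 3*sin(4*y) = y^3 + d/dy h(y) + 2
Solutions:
 h(y) = C1 - y^4/4 + 4*y^3/3 + y^2 - 2*y - 3*cos(4*y)/4


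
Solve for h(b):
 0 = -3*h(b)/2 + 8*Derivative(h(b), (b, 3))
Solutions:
 h(b) = C3*exp(2^(2/3)*3^(1/3)*b/4) + (C1*sin(2^(2/3)*3^(5/6)*b/8) + C2*cos(2^(2/3)*3^(5/6)*b/8))*exp(-2^(2/3)*3^(1/3)*b/8)


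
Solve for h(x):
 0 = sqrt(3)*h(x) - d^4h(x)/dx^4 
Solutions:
 h(x) = C1*exp(-3^(1/8)*x) + C2*exp(3^(1/8)*x) + C3*sin(3^(1/8)*x) + C4*cos(3^(1/8)*x)


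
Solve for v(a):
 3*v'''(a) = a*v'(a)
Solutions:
 v(a) = C1 + Integral(C2*airyai(3^(2/3)*a/3) + C3*airybi(3^(2/3)*a/3), a)


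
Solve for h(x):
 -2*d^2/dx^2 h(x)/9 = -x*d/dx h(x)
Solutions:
 h(x) = C1 + C2*erfi(3*x/2)


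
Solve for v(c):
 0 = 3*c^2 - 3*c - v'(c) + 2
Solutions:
 v(c) = C1 + c^3 - 3*c^2/2 + 2*c


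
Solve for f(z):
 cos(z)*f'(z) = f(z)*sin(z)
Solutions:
 f(z) = C1/cos(z)


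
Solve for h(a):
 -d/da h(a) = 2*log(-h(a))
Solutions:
 -li(-h(a)) = C1 - 2*a


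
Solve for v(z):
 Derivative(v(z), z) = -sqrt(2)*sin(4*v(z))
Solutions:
 v(z) = -acos((-C1 - exp(8*sqrt(2)*z))/(C1 - exp(8*sqrt(2)*z)))/4 + pi/2
 v(z) = acos((-C1 - exp(8*sqrt(2)*z))/(C1 - exp(8*sqrt(2)*z)))/4


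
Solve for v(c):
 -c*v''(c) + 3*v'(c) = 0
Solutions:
 v(c) = C1 + C2*c^4


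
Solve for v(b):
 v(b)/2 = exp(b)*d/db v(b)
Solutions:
 v(b) = C1*exp(-exp(-b)/2)
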